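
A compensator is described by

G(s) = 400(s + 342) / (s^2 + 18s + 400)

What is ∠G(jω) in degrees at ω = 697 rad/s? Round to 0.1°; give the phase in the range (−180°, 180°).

At s = jω = j697:
zero (s+342): 342 + j697 → |·| = √(342²+697²) = √602773 ≈ 776.38, ∠ = arctan(697/342) ≈ 63.86°
quadratic: (j697)² + 18·j697 + 400 = -485409 + j12546 → |·| ≈ 4.8557e+05, ∠ ≈ 178.52°
∠G = 63.86° − 178.52° = -114.66°

-114.7°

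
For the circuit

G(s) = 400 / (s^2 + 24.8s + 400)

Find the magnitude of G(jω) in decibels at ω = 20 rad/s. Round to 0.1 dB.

-1.9 dB

At s = jω = j20:
quadratic: (j20)² + 24.8·j20 + 400 = 0 + j496 → |·| ≈ 496, ∠ ≈ 90.00°
|G| = 400 / 496 ≈ 0.80645
Gain = 20 log₁₀(0.80645) ≈ -1.87 dB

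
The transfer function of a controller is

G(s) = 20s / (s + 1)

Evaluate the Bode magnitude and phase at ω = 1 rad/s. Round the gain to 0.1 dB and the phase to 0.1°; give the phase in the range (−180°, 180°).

At s = jω = j1:
zero at origin: s = j1 → |·| = 1, ∠ = 90.00°
pole (s+1): 1 + j1 → |·| = √(1²+1²) = √2 ≈ 1.4142, ∠ = arctan(1/1) ≈ 45.00°
|G| = 20 · 1 / 1.4142 ≈ 14.142
Gain = 20 log₁₀(14.142) ≈ 23.01 dB
∠G = 90.00° − 45.00° = 45.00°

23.0 dB, 45.0°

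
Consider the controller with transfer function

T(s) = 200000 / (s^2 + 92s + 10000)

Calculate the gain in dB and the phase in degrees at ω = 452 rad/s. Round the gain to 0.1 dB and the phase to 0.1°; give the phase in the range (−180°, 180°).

0.1 dB, -167.9°

At s = jω = j452:
quadratic: (j452)² + 92·j452 + 10000 = -194304 + j41584 → |·| ≈ 1.987e+05, ∠ ≈ 167.92°
|T| = 200000 / 1.987e+05 ≈ 1.0065
Gain = 20 log₁₀(1.0065) ≈ 0.06 dB
∠T = 0.00° − 167.92° = -167.92°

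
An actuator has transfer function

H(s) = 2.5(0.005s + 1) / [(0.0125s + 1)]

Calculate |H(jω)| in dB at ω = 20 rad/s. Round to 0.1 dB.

At ω = 20 rad/s:
zero (1 + j20·0.005) = 1 + j0.1 → |·| ≈ 1.005, ∠ ≈ 5.71°
pole (1 + j20·0.0125) = 1 + j0.25 → |·| ≈ 1.0308, ∠ ≈ 14.04°
|H| = 2.5 · 1.005 / (1.0308) ≈ 2.4374
Gain = 20 log₁₀(2.4374) ≈ 7.74 dB

7.7 dB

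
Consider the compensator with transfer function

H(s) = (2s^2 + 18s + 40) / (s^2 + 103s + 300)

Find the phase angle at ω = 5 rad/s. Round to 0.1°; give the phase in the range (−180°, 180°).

Substitute s = j5:
Numerator: 2(j5)^2 + 18(j5) + 40 = -10 + j90
Denominator: (j5)^2 + 103(j5) + 300 = 275 + j515
|N| = √(10² + 90²) ≈ 90.554, ∠N ≈ 96.34°
|D| = √(275² + 515²) ≈ 583.82, ∠D ≈ 61.90°
∠H = 96.34° − 61.90° = 34.44°

34.4°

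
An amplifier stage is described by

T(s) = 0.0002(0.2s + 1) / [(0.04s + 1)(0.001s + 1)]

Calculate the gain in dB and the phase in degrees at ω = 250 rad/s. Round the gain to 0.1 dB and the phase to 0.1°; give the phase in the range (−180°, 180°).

At ω = 250 rad/s:
zero (1 + j250·0.2) = 1 + j50 → |·| ≈ 50.01, ∠ ≈ 88.85°
pole (1 + j250·0.04) = 1 + j10 → |·| ≈ 10.05, ∠ ≈ 84.29°
pole (1 + j250·0.001) = 1 + j0.25 → |·| ≈ 1.0308, ∠ ≈ 14.04°
|T| = 0.0002 · 50.01 / (10.05 · 1.0308) ≈ 0.00096549
Gain = 20 log₁₀(0.00096549) ≈ -60.31 dB
∠T = (88.85°) − (84.29° + 14.04°) = -9.48°

-60.3 dB, -9.5°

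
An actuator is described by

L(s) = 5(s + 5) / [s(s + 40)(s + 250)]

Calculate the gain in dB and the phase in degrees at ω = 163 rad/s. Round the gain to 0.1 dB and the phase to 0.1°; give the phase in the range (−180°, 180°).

-80.0 dB, -111.1°

At s = jω = j163:
zero (s+5): 5 + j163 → |·| = √(5²+163²) = √26594 ≈ 163.08, ∠ = arctan(163/5) ≈ 88.24°
pole (s+40): 40 + j163 → |·| = √(40²+163²) = √28169 ≈ 167.84, ∠ = arctan(163/40) ≈ 76.21°
pole (s+250): 250 + j163 → |·| = √(250²+163²) = √89069 ≈ 298.44, ∠ = arctan(163/250) ≈ 33.10°
pole at origin: |s| = 163, ∠ = 90.00° (in denominator)
|L| = 5 · 163.08 / 8.1647e+06 ≈ 9.9869e-05
Gain = 20 log₁₀(9.9869e-05) ≈ -80.01 dB
∠L = 88.24° − 199.31° = -111.07°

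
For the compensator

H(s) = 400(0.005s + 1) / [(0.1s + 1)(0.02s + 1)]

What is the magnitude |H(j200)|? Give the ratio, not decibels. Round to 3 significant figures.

6.85

At ω = 200 rad/s:
zero (1 + j200·0.005) = 1 + j1 → |·| ≈ 1.4142, ∠ ≈ 45.00°
pole (1 + j200·0.1) = 1 + j20 → |·| ≈ 20.025, ∠ ≈ 87.14°
pole (1 + j200·0.02) = 1 + j4 → |·| ≈ 4.1231, ∠ ≈ 75.96°
|H| = 400 · 1.4142 / (20.025 · 4.1231) ≈ 6.8513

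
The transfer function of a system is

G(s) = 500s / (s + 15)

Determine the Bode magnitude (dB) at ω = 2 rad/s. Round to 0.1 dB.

At s = jω = j2:
zero at origin: s = j2 → |·| = 2, ∠ = 90.00°
pole (s+15): 15 + j2 → |·| = √(15²+2²) = √229 ≈ 15.133, ∠ = arctan(2/15) ≈ 7.59°
|G| = 500 · 2 / 15.133 ≈ 66.081
Gain = 20 log₁₀(66.081) ≈ 36.40 dB

36.4 dB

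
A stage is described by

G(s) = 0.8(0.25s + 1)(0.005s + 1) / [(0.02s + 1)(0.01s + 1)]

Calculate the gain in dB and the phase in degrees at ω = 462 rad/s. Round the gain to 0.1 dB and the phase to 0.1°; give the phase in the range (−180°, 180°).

At ω = 462 rad/s:
zero (1 + j462·0.25) = 1 + j115.5 → |·| ≈ 115.5, ∠ ≈ 89.50°
zero (1 + j462·0.005) = 1 + j2.31 → |·| ≈ 2.5172, ∠ ≈ 66.59°
pole (1 + j462·0.02) = 1 + j9.24 → |·| ≈ 9.294, ∠ ≈ 83.82°
pole (1 + j462·0.01) = 1 + j4.62 → |·| ≈ 4.727, ∠ ≈ 77.79°
|G| = 0.8 · 115.5 · 2.5172 / (9.294 · 4.727) ≈ 5.2942
Gain = 20 log₁₀(5.2942) ≈ 14.48 dB
∠G = (89.50° + 66.59°) − (83.82° + 77.79°) = -5.52°

14.5 dB, -5.5°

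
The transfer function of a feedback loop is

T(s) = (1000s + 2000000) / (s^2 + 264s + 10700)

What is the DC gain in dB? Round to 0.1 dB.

45.4 dB

T(0) = 2000000 / 10700 ≈ 186.92
20 log₁₀(186.92) ≈ 45.43 dB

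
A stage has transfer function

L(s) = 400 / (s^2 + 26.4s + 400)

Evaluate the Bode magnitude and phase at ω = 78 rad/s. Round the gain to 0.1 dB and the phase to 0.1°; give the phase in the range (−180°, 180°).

At s = jω = j78:
quadratic: (j78)² + 26.4·j78 + 400 = -5684 + j2059.2 → |·| ≈ 6045.5, ∠ ≈ 160.09°
|L| = 400 / 6045.5 ≈ 0.066165
Gain = 20 log₁₀(0.066165) ≈ -23.59 dB
∠L = 0.00° − 160.09° = -160.09°

-23.6 dB, -160.1°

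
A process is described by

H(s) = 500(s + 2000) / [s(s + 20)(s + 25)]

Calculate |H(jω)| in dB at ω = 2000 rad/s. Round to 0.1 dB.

At s = jω = j2000:
zero (s+2000): 2000 + j2000 → |·| = √(2000²+2000²) = √8000000 ≈ 2828.4, ∠ = arctan(2000/2000) ≈ 45.00°
pole (s+20): 20 + j2000 → |·| = √(20²+2000²) = √4000400 ≈ 2000.1, ∠ = arctan(2000/20) ≈ 89.43°
pole (s+25): 25 + j2000 → |·| = √(25²+2000²) = √4000625 ≈ 2000.2, ∠ = arctan(2000/25) ≈ 89.28°
pole at origin: |s| = 2000, ∠ = 90.00° (in denominator)
|H| = 500 · 2828.4 / 8.0012e+09 ≈ 0.00017675
Gain = 20 log₁₀(0.00017675) ≈ -75.05 dB

-75.1 dB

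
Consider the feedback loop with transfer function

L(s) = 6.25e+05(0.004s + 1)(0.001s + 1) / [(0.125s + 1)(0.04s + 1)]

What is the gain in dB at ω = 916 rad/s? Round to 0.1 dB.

At ω = 916 rad/s:
zero (1 + j916·0.004) = 1 + j3.664 → |·| ≈ 3.798, ∠ ≈ 74.73°
zero (1 + j916·0.001) = 1 + j0.916 → |·| ≈ 1.3561, ∠ ≈ 42.49°
pole (1 + j916·0.125) = 1 + j114.5 → |·| ≈ 114.5, ∠ ≈ 89.50°
pole (1 + j916·0.04) = 1 + j36.64 → |·| ≈ 36.654, ∠ ≈ 88.44°
|L| = 6.25e+05 · 3.798 · 1.3561 / (114.5 · 36.654) ≈ 767.01
Gain = 20 log₁₀(767.01) ≈ 57.70 dB

57.7 dB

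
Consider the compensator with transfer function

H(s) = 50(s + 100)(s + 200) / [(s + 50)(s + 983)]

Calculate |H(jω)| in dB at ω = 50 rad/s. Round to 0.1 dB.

24.4 dB

At s = jω = j50:
zero (s+100): 100 + j50 → |·| = √(100²+50²) = √12500 ≈ 111.8, ∠ = arctan(50/100) ≈ 26.57°
zero (s+200): 200 + j50 → |·| = √(200²+50²) = √42500 ≈ 206.16, ∠ = arctan(50/200) ≈ 14.04°
pole (s+50): 50 + j50 → |·| = √(50²+50²) = √5000 ≈ 70.711, ∠ = arctan(50/50) ≈ 45.00°
pole (s+983): 983 + j50 → |·| = √(983²+50²) = √968789 ≈ 984.27, ∠ = arctan(50/983) ≈ 2.91°
|H| = 50 · 23049 / 69599 ≈ 16.558
Gain = 20 log₁₀(16.558) ≈ 24.38 dB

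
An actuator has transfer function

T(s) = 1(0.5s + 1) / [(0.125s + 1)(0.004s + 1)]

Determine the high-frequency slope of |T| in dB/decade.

Each pole contributes −20 dB/decade at high frequency; each zero contributes +20 dB/decade.
Net: 1 zero(s) − 2 pole(s) → -20 dB/decade.

-20 dB/decade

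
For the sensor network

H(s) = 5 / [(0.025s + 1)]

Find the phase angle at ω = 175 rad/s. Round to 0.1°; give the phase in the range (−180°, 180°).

-77.1°

At ω = 175 rad/s:
pole (1 + j175·0.025) = 1 + j4.375 → |·| ≈ 4.4878, ∠ ≈ 77.12°
∠H = (0°) − (77.12°) = -77.12°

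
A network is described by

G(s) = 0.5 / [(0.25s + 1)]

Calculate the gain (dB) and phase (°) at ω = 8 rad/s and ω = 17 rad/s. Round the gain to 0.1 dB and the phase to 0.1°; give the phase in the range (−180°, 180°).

At ω = 8 rad/s:
pole (1 + j8·0.25) = 1 + j2 → |·| ≈ 2.2361, ∠ ≈ 63.43°
|G| = 0.5 · 1 / (2.2361) ≈ 0.2236
Gain = 20 log₁₀(0.2236) ≈ -13.01 dB
∠G = (0°) − (63.43°) = -63.43°

At ω = 17 rad/s:
pole (1 + j17·0.25) = 1 + j4.25 → |·| ≈ 4.3661, ∠ ≈ 76.76°
|G| = 0.5 · 1 / (4.3661) ≈ 0.11452
Gain = 20 log₁₀(0.11452) ≈ -18.82 dB
∠G = (0°) − (76.76°) = -76.76°

ω = 8: -13.0 dB, -63.4°; ω = 17: -18.8 dB, -76.8°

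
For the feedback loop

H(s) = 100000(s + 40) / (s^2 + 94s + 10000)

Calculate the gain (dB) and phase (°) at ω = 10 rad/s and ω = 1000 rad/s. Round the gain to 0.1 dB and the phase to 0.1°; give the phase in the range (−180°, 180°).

ω = 10: 52.4 dB, 8.6°; ω = 1000: 40.1 dB, -86.9°

At s = jω = j10:
zero (s+40): 40 + j10 → |·| = √(40²+10²) = √1700 ≈ 41.231, ∠ = arctan(10/40) ≈ 14.04°
quadratic: (j10)² + 94·j10 + 10000 = 9900 + j940 → |·| ≈ 9944.5, ∠ ≈ 5.42°
|H| = 100000 · 41.231 / 9944.5 ≈ 414.61
Gain = 20 log₁₀(414.61) ≈ 52.35 dB
∠H = 14.04° − 5.42° = 8.62°

At s = jω = j1000:
zero (s+40): 40 + j1000 → |·| = √(40²+1000²) = √1001600 ≈ 1000.8, ∠ = arctan(1000/40) ≈ 87.71°
quadratic: (j1000)² + 94·j1000 + 10000 = -990000 + j94000 → |·| ≈ 9.9445e+05, ∠ ≈ 174.58°
|H| = 100000 · 1000.8 / 9.9445e+05 ≈ 100.64
Gain = 20 log₁₀(100.64) ≈ 40.06 dB
∠H = 87.71° − 174.58° = -86.87°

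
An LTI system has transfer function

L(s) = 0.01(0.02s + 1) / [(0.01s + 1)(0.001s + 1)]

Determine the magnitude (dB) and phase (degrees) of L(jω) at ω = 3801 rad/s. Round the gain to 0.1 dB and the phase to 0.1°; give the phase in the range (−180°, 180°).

-45.9 dB, -74.5°

At ω = 3801 rad/s:
zero (1 + j3801·0.02) = 1 + j76.02 → |·| ≈ 76.027, ∠ ≈ 89.25°
pole (1 + j3801·0.01) = 1 + j38.01 → |·| ≈ 38.023, ∠ ≈ 88.49°
pole (1 + j3801·0.001) = 1 + j3.801 → |·| ≈ 3.9303, ∠ ≈ 75.26°
|L| = 0.01 · 76.027 / (38.023 · 3.9303) ≈ 0.0050874
Gain = 20 log₁₀(0.0050874) ≈ -45.87 dB
∠L = (89.25°) − (88.49° + 75.26°) = -74.50°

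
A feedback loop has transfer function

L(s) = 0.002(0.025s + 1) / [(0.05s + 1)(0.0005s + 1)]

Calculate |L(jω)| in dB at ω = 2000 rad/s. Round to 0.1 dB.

-63.0 dB

At ω = 2000 rad/s:
zero (1 + j2000·0.025) = 1 + j50 → |·| ≈ 50.01, ∠ ≈ 88.85°
pole (1 + j2000·0.05) = 1 + j100 → |·| ≈ 100, ∠ ≈ 89.43°
pole (1 + j2000·0.0005) = 1 + j1 → |·| ≈ 1.4142, ∠ ≈ 45.00°
|L| = 0.002 · 50.01 / (100 · 1.4142) ≈ 0.00070725
Gain = 20 log₁₀(0.00070725) ≈ -63.01 dB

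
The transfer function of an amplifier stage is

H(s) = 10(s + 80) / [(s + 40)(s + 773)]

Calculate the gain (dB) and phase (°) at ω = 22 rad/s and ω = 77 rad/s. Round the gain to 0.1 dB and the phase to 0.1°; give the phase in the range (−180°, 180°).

ω = 22: -32.6 dB, -15.1°; ω = 77: -35.7 dB, -24.3°

At s = jω = j22:
zero (s+80): 80 + j22 → |·| = √(80²+22²) = √6884 ≈ 82.97, ∠ = arctan(22/80) ≈ 15.38°
pole (s+40): 40 + j22 → |·| = √(40²+22²) = √2084 ≈ 45.651, ∠ = arctan(22/40) ≈ 28.81°
pole (s+773): 773 + j22 → |·| = √(773²+22²) = √598013 ≈ 773.31, ∠ = arctan(22/773) ≈ 1.63°
|H| = 10 · 82.97 / 35302 ≈ 0.023503
Gain = 20 log₁₀(0.023503) ≈ -32.58 dB
∠H = 15.38° − 30.44° = -15.06°

At s = jω = j77:
zero (s+80): 80 + j77 → |·| = √(80²+77²) = √12329 ≈ 111.04, ∠ = arctan(77/80) ≈ 43.91°
pole (s+40): 40 + j77 → |·| = √(40²+77²) = √7529 ≈ 86.77, ∠ = arctan(77/40) ≈ 62.55°
pole (s+773): 773 + j77 → |·| = √(773²+77²) = √603458 ≈ 776.83, ∠ = arctan(77/773) ≈ 5.69°
|H| = 10 · 111.04 / 67406 ≈ 0.016473
Gain = 20 log₁₀(0.016473) ≈ -35.66 dB
∠H = 43.91° − 68.24° = -24.33°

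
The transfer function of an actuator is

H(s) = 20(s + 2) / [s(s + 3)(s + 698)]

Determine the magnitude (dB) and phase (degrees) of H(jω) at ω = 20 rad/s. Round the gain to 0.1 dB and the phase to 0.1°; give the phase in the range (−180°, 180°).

At s = jω = j20:
zero (s+2): 2 + j20 → |·| = √(2²+20²) = √404 ≈ 20.1, ∠ = arctan(20/2) ≈ 84.29°
pole (s+3): 3 + j20 → |·| = √(3²+20²) = √409 ≈ 20.224, ∠ = arctan(20/3) ≈ 81.47°
pole (s+698): 698 + j20 → |·| = √(698²+20²) = √487604 ≈ 698.29, ∠ = arctan(20/698) ≈ 1.64°
pole at origin: |s| = 20, ∠ = 90.00° (in denominator)
|H| = 20 · 20.1 / 2.8244e+05 ≈ 0.0014233
Gain = 20 log₁₀(0.0014233) ≈ -56.93 dB
∠H = 84.29° − 173.11° = -88.82°

-56.9 dB, -88.8°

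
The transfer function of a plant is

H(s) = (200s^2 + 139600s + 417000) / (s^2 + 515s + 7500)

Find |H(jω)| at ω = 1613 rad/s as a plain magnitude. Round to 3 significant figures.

208

Substitute s = j1613:
Numerator: 200(j1613)^2 + 139600(j1613) + 417000 = -519936800 + j225174800
Denominator: (j1613)^2 + 515(j1613) + 7500 = -2594269 + j830695
|N| = √(519936800² + 225174800²) ≈ 5.666e+08, ∠N ≈ 156.58°
|D| = √(2594269² + 830695²) ≈ 2.724e+06, ∠D ≈ 162.24°
|H| = 5.666e+08 / 2.724e+06 ≈ 208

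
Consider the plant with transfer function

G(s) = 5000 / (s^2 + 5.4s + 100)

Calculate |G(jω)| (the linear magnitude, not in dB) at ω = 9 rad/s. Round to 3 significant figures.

95.8

At s = jω = j9:
quadratic: (j9)² + 5.4·j9 + 100 = 19 + j48.6 → |·| ≈ 52.182, ∠ ≈ 68.65°
|G| = 5000 / 52.182 ≈ 95.818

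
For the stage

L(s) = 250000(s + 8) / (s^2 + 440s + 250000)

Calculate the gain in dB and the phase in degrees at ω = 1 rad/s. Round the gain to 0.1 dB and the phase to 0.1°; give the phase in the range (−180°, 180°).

18.1 dB, 7.0°

At s = jω = j1:
zero (s+8): 8 + j1 → |·| = √(8²+1²) = √65 ≈ 8.0623, ∠ = arctan(1/8) ≈ 7.13°
quadratic: (j1)² + 440·j1 + 250000 = 249999 + j440 → |·| ≈ 2.5e+05, ∠ ≈ 0.10°
|L| = 250000 · 8.0623 / 2.5e+05 ≈ 8.0623
Gain = 20 log₁₀(8.0623) ≈ 18.13 dB
∠L = 7.13° − 0.10° = 7.03°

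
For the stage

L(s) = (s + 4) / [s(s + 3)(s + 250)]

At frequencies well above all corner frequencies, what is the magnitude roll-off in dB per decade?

-40 dB/decade

Each pole contributes −20 dB/decade at high frequency; each zero contributes +20 dB/decade.
Net: 1 zero(s) − 3 pole(s) → -40 dB/decade.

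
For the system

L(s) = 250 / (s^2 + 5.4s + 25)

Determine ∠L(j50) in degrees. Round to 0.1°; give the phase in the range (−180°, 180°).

At s = jω = j50:
quadratic: (j50)² + 5.4·j50 + 25 = -2475 + j270 → |·| ≈ 2489.7, ∠ ≈ 173.77°
∠L = 0.00° − 173.77° = -173.77°

-173.8°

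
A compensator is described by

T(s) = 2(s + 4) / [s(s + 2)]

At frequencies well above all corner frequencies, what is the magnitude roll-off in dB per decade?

Each pole contributes −20 dB/decade at high frequency; each zero contributes +20 dB/decade.
Net: 1 zero(s) − 2 pole(s) → -20 dB/decade.

-20 dB/decade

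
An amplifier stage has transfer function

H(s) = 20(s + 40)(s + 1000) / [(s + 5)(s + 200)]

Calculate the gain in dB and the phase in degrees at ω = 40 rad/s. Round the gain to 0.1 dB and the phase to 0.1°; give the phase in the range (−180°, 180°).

At s = jω = j40:
zero (s+40): 40 + j40 → |·| = √(40²+40²) = √3200 ≈ 56.569, ∠ = arctan(40/40) ≈ 45.00°
zero (s+1000): 1000 + j40 → |·| = √(1000²+40²) = √1001600 ≈ 1000.8, ∠ = arctan(40/1000) ≈ 2.29°
pole (s+5): 5 + j40 → |·| = √(5²+40²) = √1625 ≈ 40.311, ∠ = arctan(40/5) ≈ 82.87°
pole (s+200): 200 + j40 → |·| = √(200²+40²) = √41600 ≈ 203.96, ∠ = arctan(40/200) ≈ 11.31°
|H| = 20 · 56614 / 8221.8 ≈ 137.72
Gain = 20 log₁₀(137.72) ≈ 42.78 dB
∠H = 47.29° − 94.18° = -46.89°

42.8 dB, -46.9°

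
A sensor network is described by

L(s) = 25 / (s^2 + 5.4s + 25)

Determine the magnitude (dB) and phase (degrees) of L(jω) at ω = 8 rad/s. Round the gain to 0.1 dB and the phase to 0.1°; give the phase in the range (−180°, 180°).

At s = jω = j8:
quadratic: (j8)² + 5.4·j8 + 25 = -39 + j43.2 → |·| ≈ 58.2, ∠ ≈ 132.08°
|L| = 25 / 58.2 ≈ 0.42955
Gain = 20 log₁₀(0.42955) ≈ -7.34 dB
∠L = 0.00° − 132.08° = -132.08°

-7.3 dB, -132.1°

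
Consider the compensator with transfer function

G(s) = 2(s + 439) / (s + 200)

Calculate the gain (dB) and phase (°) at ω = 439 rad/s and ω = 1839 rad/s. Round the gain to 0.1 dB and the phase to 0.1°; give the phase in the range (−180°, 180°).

At s = jω = j439:
zero (s+439): 439 + j439 → |·| = √(439²+439²) = √385442 ≈ 620.84, ∠ = arctan(439/439) ≈ 45.00°
pole (s+200): 200 + j439 → |·| = √(200²+439²) = √232721 ≈ 482.41, ∠ = arctan(439/200) ≈ 65.51°
|G| = 2 · 620.84 / 482.41 ≈ 2.5739
Gain = 20 log₁₀(2.5739) ≈ 8.21 dB
∠G = 45.00° − 65.51° = -20.51°

At s = jω = j1839:
zero (s+439): 439 + j1839 → |·| = √(439²+1839²) = √3574642 ≈ 1890.7, ∠ = arctan(1839/439) ≈ 76.57°
pole (s+200): 200 + j1839 → |·| = √(200²+1839²) = √3421921 ≈ 1849.8, ∠ = arctan(1839/200) ≈ 83.79°
|G| = 2 · 1890.7 / 1849.8 ≈ 2.0442
Gain = 20 log₁₀(2.0442) ≈ 6.21 dB
∠G = 76.57° − 83.79° = -7.22°

ω = 439: 8.2 dB, -20.5°; ω = 1839: 6.2 dB, -7.2°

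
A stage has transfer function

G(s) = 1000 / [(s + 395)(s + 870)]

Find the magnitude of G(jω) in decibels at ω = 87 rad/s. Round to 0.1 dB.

At s = jω = j87:
pole (s+395): 395 + j87 → |·| = √(395²+87²) = √163594 ≈ 404.47, ∠ = arctan(87/395) ≈ 12.42°
pole (s+870): 870 + j87 → |·| = √(870²+87²) = √764469 ≈ 874.34, ∠ = arctan(87/870) ≈ 5.71°
|G| = 1000 / 3.5364e+05 ≈ 0.0028277
Gain = 20 log₁₀(0.0028277) ≈ -50.97 dB

-51.0 dB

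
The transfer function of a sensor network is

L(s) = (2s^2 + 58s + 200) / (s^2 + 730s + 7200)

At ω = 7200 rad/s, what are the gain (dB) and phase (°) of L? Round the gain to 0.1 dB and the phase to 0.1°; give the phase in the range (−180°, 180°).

Substitute s = j7200:
Numerator: 2(j7200)^2 + 58(j7200) + 200 = -103679800 + j417600
Denominator: (j7200)^2 + 730(j7200) + 7200 = -51832800 + j5256000
|N| = √(103679800² + 417600²) ≈ 1.0368e+08, ∠N ≈ 179.77°
|D| = √(51832800² + 5256000²) ≈ 5.2099e+07, ∠D ≈ 174.21°
|L| = 1.0368e+08 / 5.2099e+07 ≈ 1.9901
Gain = 20 log₁₀(1.9901) ≈ 5.98 dB
∠L = 179.77° − 174.21° = 5.56°

6.0 dB, 5.6°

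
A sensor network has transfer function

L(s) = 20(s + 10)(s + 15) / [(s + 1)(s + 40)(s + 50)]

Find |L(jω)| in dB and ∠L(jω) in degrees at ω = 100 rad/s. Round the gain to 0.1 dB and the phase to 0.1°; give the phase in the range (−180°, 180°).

At s = jω = j100:
zero (s+10): 10 + j100 → |·| = √(10²+100²) = √10100 ≈ 100.5, ∠ = arctan(100/10) ≈ 84.29°
zero (s+15): 15 + j100 → |·| = √(15²+100²) = √10225 ≈ 101.12, ∠ = arctan(100/15) ≈ 81.47°
pole (s+1): 1 + j100 → |·| = √(1²+100²) = √10001 ≈ 100, ∠ = arctan(100/1) ≈ 89.43°
pole (s+40): 40 + j100 → |·| = √(40²+100²) = √11600 ≈ 107.7, ∠ = arctan(100/40) ≈ 68.20°
pole (s+50): 50 + j100 → |·| = √(50²+100²) = √12500 ≈ 111.8, ∠ = arctan(100/50) ≈ 63.43°
|L| = 20 · 10163 / 1.2041e+06 ≈ 0.16881
Gain = 20 log₁₀(0.16881) ≈ -15.45 dB
∠L = 165.76° − 221.06° = -55.30°

-15.5 dB, -55.3°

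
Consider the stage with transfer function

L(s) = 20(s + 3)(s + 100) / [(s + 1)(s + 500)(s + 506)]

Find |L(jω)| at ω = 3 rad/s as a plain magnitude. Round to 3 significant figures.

0.0106

At s = jω = j3:
zero (s+3): 3 + j3 → |·| = √(3²+3²) = √18 ≈ 4.2426, ∠ = arctan(3/3) ≈ 45.00°
zero (s+100): 100 + j3 → |·| = √(100²+3²) = √10009 ≈ 100.04, ∠ = arctan(3/100) ≈ 1.72°
pole (s+1): 1 + j3 → |·| = √(1²+3²) = √10 ≈ 3.1623, ∠ = arctan(3/1) ≈ 71.57°
pole (s+500): 500 + j3 → |·| = √(500²+3²) = √250009 ≈ 500.01, ∠ = arctan(3/500) ≈ 0.34°
pole (s+506): 506 + j3 → |·| = √(506²+3²) = √256045 ≈ 506.01, ∠ = arctan(3/506) ≈ 0.34°
|L| = 20 · 424.43 / 8.0009e+05 ≈ 0.01061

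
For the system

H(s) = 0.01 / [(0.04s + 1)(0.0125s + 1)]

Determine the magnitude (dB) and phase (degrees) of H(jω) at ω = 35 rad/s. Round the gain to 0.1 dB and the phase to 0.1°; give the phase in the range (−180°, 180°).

At ω = 35 rad/s:
pole (1 + j35·0.04) = 1 + j1.4 → |·| ≈ 1.7205, ∠ ≈ 54.46°
pole (1 + j35·0.0125) = 1 + j0.4375 → |·| ≈ 1.0915, ∠ ≈ 23.63°
|H| = 0.01 · 1 / (1.7205 · 1.0915) ≈ 0.005325
Gain = 20 log₁₀(0.005325) ≈ -45.47 dB
∠H = (0°) − (54.46° + 23.63°) = -78.09°

-45.5 dB, -78.1°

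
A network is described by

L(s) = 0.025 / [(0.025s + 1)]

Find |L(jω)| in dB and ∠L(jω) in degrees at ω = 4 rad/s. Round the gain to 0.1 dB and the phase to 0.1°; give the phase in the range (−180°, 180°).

At ω = 4 rad/s:
pole (1 + j4·0.025) = 1 + j0.1 → |·| ≈ 1.005, ∠ ≈ 5.71°
|L| = 0.025 · 1 / (1.005) ≈ 0.024876
Gain = 20 log₁₀(0.024876) ≈ -32.08 dB
∠L = (0°) − (5.71°) = -5.71°

-32.1 dB, -5.7°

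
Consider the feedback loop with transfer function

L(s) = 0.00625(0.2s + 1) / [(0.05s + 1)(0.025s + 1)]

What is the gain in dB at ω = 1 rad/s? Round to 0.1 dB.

At ω = 1 rad/s:
zero (1 + j1·0.2) = 1 + j0.2 → |·| ≈ 1.0198, ∠ ≈ 11.31°
pole (1 + j1·0.05) = 1 + j0.05 → |·| ≈ 1.0012, ∠ ≈ 2.86°
pole (1 + j1·0.025) = 1 + j0.025 → |·| ≈ 1.0003, ∠ ≈ 1.43°
|L| = 0.00625 · 1.0198 / (1.0012 · 1.0003) ≈ 0.0063642
Gain = 20 log₁₀(0.0063642) ≈ -43.93 dB

-43.9 dB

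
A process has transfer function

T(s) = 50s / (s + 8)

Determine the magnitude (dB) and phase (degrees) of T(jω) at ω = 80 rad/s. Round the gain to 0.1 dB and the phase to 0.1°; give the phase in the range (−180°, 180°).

33.9 dB, 5.7°

At s = jω = j80:
zero at origin: s = j80 → |·| = 80, ∠ = 90.00°
pole (s+8): 8 + j80 → |·| = √(8²+80²) = √6464 ≈ 80.399, ∠ = arctan(80/8) ≈ 84.29°
|T| = 50 · 80 / 80.399 ≈ 49.752
Gain = 20 log₁₀(49.752) ≈ 33.94 dB
∠T = 90.00° − 84.29° = 5.71°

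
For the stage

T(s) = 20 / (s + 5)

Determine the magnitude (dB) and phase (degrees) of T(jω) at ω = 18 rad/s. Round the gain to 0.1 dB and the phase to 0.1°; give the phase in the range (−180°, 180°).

At s = jω = j18:
pole (s+5): 5 + j18 → |·| = √(5²+18²) = √349 ≈ 18.682, ∠ = arctan(18/5) ≈ 74.48°
|T| = 20 / 18.682 ≈ 1.0705
Gain = 20 log₁₀(1.0705) ≈ 0.59 dB
∠T = 0.00° − 74.48° = -74.48°

0.6 dB, -74.5°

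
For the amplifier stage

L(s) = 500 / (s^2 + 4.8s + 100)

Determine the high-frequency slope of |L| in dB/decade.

Each pole contributes −20 dB/decade at high frequency; each zero contributes +20 dB/decade.
Net: 0 zero(s) − 2 pole(s) → -40 dB/decade.

-40 dB/decade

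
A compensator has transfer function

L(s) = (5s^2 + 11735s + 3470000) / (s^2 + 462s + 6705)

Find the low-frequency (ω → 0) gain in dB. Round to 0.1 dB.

54.3 dB

L(0) = 3470000 / 6705 ≈ 517.52
20 log₁₀(517.52) ≈ 54.28 dB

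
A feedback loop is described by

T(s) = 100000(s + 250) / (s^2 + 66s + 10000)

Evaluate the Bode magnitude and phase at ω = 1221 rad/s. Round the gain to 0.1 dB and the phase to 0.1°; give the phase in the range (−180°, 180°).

38.5 dB, -98.5°

At s = jω = j1221:
zero (s+250): 250 + j1221 → |·| = √(250²+1221²) = √1553341 ≈ 1246.3, ∠ = arctan(1221/250) ≈ 78.43°
quadratic: (j1221)² + 66·j1221 + 10000 = -1480841 + j80586 → |·| ≈ 1.483e+06, ∠ ≈ 176.89°
|T| = 100000 · 1246.3 / 1.483e+06 ≈ 84.039
Gain = 20 log₁₀(84.039) ≈ 38.49 dB
∠T = 78.43° − 176.89° = -98.46°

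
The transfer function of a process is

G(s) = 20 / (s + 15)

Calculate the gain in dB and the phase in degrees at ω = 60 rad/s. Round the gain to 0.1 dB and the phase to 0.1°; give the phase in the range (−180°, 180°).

At s = jω = j60:
pole (s+15): 15 + j60 → |·| = √(15²+60²) = √3825 ≈ 61.847, ∠ = arctan(60/15) ≈ 75.96°
|G| = 20 / 61.847 ≈ 0.32338
Gain = 20 log₁₀(0.32338) ≈ -9.81 dB
∠G = 0.00° − 75.96° = -75.96°

-9.8 dB, -76.0°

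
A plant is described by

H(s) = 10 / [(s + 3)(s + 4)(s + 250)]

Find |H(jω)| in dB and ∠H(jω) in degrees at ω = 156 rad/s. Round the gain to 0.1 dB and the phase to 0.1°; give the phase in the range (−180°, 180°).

At s = jω = j156:
pole (s+3): 3 + j156 → |·| = √(3²+156²) = √24345 ≈ 156.03, ∠ = arctan(156/3) ≈ 88.90°
pole (s+4): 4 + j156 → |·| = √(4²+156²) = √24352 ≈ 156.05, ∠ = arctan(156/4) ≈ 88.53°
pole (s+250): 250 + j156 → |·| = √(250²+156²) = √86836 ≈ 294.68, ∠ = arctan(156/250) ≈ 31.96°
|H| = 10 / 7.175e+06 ≈ 1.3937e-06
Gain = 20 log₁₀(1.3937e-06) ≈ -117.12 dB
∠H = 0.00° − 209.39° = -209.39° ≡ 150.61° (principal value)

-117.1 dB, 150.6°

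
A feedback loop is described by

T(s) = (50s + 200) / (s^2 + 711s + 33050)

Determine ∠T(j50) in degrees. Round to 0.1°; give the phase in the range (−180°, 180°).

36.1°

Substitute s = j50:
Numerator: 50(j50) + 200 = 200 + j2500
Denominator: (j50)^2 + 711(j50) + 33050 = 30550 + j35550
|N| = √(200² + 2500²) ≈ 2508, ∠N ≈ 85.43°
|D| = √(30550² + 35550²) ≈ 46873, ∠D ≈ 49.33°
∠T = 85.43° − 49.33° = 36.10°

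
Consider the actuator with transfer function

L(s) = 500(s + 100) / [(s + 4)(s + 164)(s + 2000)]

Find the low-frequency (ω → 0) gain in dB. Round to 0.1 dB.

-28.4 dB

L(0) = 500·100 / (4·164·2000) ≈ 0.03811
20 log₁₀(0.03811) ≈ -28.38 dB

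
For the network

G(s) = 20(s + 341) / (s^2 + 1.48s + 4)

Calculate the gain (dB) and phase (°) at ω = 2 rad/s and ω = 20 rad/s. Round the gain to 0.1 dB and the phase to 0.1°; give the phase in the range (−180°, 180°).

ω = 2: 67.3 dB, -89.7°; ω = 20: 24.7 dB, -172.4°

At s = jω = j2:
zero (s+341): 341 + j2 → |·| = √(341²+2²) = √116285 ≈ 341.01, ∠ = arctan(2/341) ≈ 0.34°
quadratic: (j2)² + 1.48·j2 + 4 = 0 + j2.96 → |·| ≈ 2.96, ∠ ≈ 90.00°
|G| = 20 · 341.01 / 2.96 ≈ 2304.1
Gain = 20 log₁₀(2304.1) ≈ 67.25 dB
∠G = 0.34° − 90.00° = -89.66°

At s = jω = j20:
zero (s+341): 341 + j20 → |·| = √(341²+20²) = √116681 ≈ 341.59, ∠ = arctan(20/341) ≈ 3.36°
quadratic: (j20)² + 1.48·j20 + 4 = -396 + j29.6 → |·| ≈ 397.1, ∠ ≈ 175.73°
|G| = 20 · 341.59 / 397.1 ≈ 17.204
Gain = 20 log₁₀(17.204) ≈ 24.71 dB
∠G = 3.36° − 175.73° = -172.37°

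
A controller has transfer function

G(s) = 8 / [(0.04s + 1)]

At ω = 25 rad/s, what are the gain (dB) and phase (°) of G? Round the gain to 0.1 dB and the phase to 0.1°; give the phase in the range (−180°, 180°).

15.1 dB, -45.0°

At ω = 25 rad/s:
pole (1 + j25·0.04) = 1 + j1 → |·| ≈ 1.4142, ∠ ≈ 45.00°
|G| = 8 · 1 / (1.4142) ≈ 5.6569
Gain = 20 log₁₀(5.6569) ≈ 15.05 dB
∠G = (0°) − (45.00°) = -45.00°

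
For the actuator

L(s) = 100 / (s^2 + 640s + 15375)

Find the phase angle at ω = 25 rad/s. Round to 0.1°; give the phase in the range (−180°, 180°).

Substitute s = j25:
Numerator: 100 = 100 + j0
Denominator: (j25)^2 + 640(j25) + 15375 = 14750 + j16000
|N| = √(100² + 0²) ≈ 100, ∠N ≈ 0.00°
|D| = √(14750² + 16000²) ≈ 21761, ∠D ≈ 47.33°
∠L = 0.00° − 47.33° = -47.33°

-47.3°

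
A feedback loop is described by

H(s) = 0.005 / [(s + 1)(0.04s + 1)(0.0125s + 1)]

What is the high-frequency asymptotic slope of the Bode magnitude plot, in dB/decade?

Each pole contributes −20 dB/decade at high frequency; each zero contributes +20 dB/decade.
Net: 0 zero(s) − 3 pole(s) → -60 dB/decade.

-60 dB/decade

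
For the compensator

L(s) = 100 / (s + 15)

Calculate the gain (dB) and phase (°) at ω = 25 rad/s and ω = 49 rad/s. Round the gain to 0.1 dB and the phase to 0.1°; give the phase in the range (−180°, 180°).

Substitute s = j25:
Numerator: 100 = 100 + j0
Denominator: (j25) + 15 = 15 + j25
|N| = √(100² + 0²) ≈ 100, ∠N ≈ 0.00°
|D| = √(15² + 25²) ≈ 29.155, ∠D ≈ 59.04°
|L| = 100 / 29.155 ≈ 3.4299
Gain = 20 log₁₀(3.4299) ≈ 10.71 dB
∠L = 0.00° − 59.04° = -59.04°

Substitute s = j49:
Numerator: 100 = 100 + j0
Denominator: (j49) + 15 = 15 + j49
|N| = √(100² + 0²) ≈ 100, ∠N ≈ 0.00°
|D| = √(15² + 49²) ≈ 51.245, ∠D ≈ 72.98°
|L| = 100 / 51.245 ≈ 1.9514
Gain = 20 log₁₀(1.9514) ≈ 5.81 dB
∠L = 0.00° − 72.98° = -72.98°

ω = 25: 10.7 dB, -59.0°; ω = 49: 5.8 dB, -73.0°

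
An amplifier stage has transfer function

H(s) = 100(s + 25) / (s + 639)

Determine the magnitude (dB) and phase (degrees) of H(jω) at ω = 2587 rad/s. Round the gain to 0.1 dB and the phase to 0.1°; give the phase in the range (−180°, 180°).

At s = jω = j2587:
zero (s+25): 25 + j2587 → |·| = √(25²+2587²) = √6693194 ≈ 2587.1, ∠ = arctan(2587/25) ≈ 89.45°
pole (s+639): 639 + j2587 → |·| = √(639²+2587²) = √7100890 ≈ 2664.7, ∠ = arctan(2587/639) ≈ 76.13°
|H| = 100 · 2587.1 / 2664.7 ≈ 97.088
Gain = 20 log₁₀(97.088) ≈ 39.74 dB
∠H = 89.45° − 76.13° = 13.32°

39.7 dB, 13.3°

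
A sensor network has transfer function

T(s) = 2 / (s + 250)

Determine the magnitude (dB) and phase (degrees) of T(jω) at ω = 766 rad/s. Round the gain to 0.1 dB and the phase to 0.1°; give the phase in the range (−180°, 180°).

At s = jω = j766:
pole (s+250): 250 + j766 → |·| = √(250²+766²) = √649256 ≈ 805.76, ∠ = arctan(766/250) ≈ 71.92°
|T| = 2 / 805.76 ≈ 0.0024821
Gain = 20 log₁₀(0.0024821) ≈ -52.10 dB
∠T = 0.00° − 71.92° = -71.92°

-52.1 dB, -71.9°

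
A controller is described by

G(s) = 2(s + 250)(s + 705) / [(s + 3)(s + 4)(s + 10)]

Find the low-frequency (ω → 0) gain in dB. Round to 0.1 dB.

G(0) = 2·250·705 / (3·4·10) = 2937.5
20 log₁₀(2937.5) ≈ 69.36 dB

69.4 dB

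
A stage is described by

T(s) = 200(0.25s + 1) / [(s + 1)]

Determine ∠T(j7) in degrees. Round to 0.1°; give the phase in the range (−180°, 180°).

At ω = 7 rad/s:
zero (1 + j7·0.25) = 1 + j1.75 → |·| ≈ 2.0156, ∠ ≈ 60.26°
pole (1 + j7·1) = 1 + j7 → |·| ≈ 7.0711, ∠ ≈ 81.87°
∠T = (60.26°) − (81.87°) = -21.61°

-21.6°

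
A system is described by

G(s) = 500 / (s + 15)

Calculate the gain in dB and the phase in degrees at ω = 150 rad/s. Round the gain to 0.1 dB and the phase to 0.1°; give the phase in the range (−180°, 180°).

Substitute s = j150:
Numerator: 500 = 500 + j0
Denominator: (j150) + 15 = 15 + j150
|N| = √(500² + 0²) ≈ 500, ∠N ≈ 0.00°
|D| = √(15² + 150²) ≈ 150.75, ∠D ≈ 84.29°
|G| = 500 / 150.75 ≈ 3.3167
Gain = 20 log₁₀(3.3167) ≈ 10.41 dB
∠G = 0.00° − 84.29° = -84.29°

10.4 dB, -84.3°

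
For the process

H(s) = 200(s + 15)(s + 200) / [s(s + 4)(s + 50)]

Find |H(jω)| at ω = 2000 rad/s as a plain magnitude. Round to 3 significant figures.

At s = jω = j2000:
zero (s+15): 15 + j2000 → |·| = √(15²+2000²) = √4000225 ≈ 2000.1, ∠ = arctan(2000/15) ≈ 89.57°
zero (s+200): 200 + j2000 → |·| = √(200²+2000²) = √4040000 ≈ 2010, ∠ = arctan(2000/200) ≈ 84.29°
pole (s+4): 4 + j2000 → |·| = √(4²+2000²) = √4000016 ≈ 2000, ∠ = arctan(2000/4) ≈ 89.89°
pole (s+50): 50 + j2000 → |·| = √(50²+2000²) = √4002500 ≈ 2000.6, ∠ = arctan(2000/50) ≈ 88.57°
pole at origin: |s| = 2000, ∠ = 90.00° (in denominator)
|H| = 200 · 4.0202e+06 / 8.0024e+09 ≈ 0.10047

0.100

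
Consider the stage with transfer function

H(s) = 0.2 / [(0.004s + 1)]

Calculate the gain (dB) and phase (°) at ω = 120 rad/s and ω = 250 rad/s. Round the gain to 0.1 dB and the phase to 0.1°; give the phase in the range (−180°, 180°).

ω = 120: -14.9 dB, -25.6°; ω = 250: -17.0 dB, -45.0°

At ω = 120 rad/s:
pole (1 + j120·0.004) = 1 + j0.48 → |·| ≈ 1.1092, ∠ ≈ 25.64°
|H| = 0.2 · 1 / (1.1092) ≈ 0.18031
Gain = 20 log₁₀(0.18031) ≈ -14.88 dB
∠H = (0°) − (25.64°) = -25.64°

At ω = 250 rad/s:
pole (1 + j250·0.004) = 1 + j1 → |·| ≈ 1.4142, ∠ ≈ 45.00°
|H| = 0.2 · 1 / (1.4142) ≈ 0.14142
Gain = 20 log₁₀(0.14142) ≈ -16.99 dB
∠H = (0°) − (45.00°) = -45.00°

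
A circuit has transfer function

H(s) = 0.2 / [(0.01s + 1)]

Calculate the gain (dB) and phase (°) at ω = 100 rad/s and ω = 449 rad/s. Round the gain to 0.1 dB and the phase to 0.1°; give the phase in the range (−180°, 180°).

ω = 100: -17.0 dB, -45.0°; ω = 449: -27.2 dB, -77.4°

At ω = 100 rad/s:
pole (1 + j100·0.01) = 1 + j1 → |·| ≈ 1.4142, ∠ ≈ 45.00°
|H| = 0.2 · 1 / (1.4142) ≈ 0.14142
Gain = 20 log₁₀(0.14142) ≈ -16.99 dB
∠H = (0°) − (45.00°) = -45.00°

At ω = 449 rad/s:
pole (1 + j449·0.01) = 1 + j4.49 → |·| ≈ 4.6, ∠ ≈ 77.44°
|H| = 0.2 · 1 / (4.6) ≈ 0.043478
Gain = 20 log₁₀(0.043478) ≈ -27.23 dB
∠H = (0°) − (77.44°) = -77.44°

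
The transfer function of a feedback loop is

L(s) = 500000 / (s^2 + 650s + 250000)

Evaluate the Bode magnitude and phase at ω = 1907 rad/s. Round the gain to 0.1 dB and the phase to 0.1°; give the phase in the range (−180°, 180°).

At s = jω = j1907:
quadratic: (j1907)² + 650·j1907 + 250000 = -3386649 + j1239550 → |·| ≈ 3.6064e+06, ∠ ≈ 159.90°
|L| = 500000 / 3.6064e+06 ≈ 0.13864
Gain = 20 log₁₀(0.13864) ≈ -17.16 dB
∠L = 0.00° − 159.90° = -159.90°

-17.2 dB, -159.9°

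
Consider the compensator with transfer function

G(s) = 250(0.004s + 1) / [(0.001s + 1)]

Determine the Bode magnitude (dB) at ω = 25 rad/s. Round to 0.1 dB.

48.0 dB

At ω = 25 rad/s:
zero (1 + j25·0.004) = 1 + j0.1 → |·| ≈ 1.005, ∠ ≈ 5.71°
pole (1 + j25·0.001) = 1 + j0.025 → |·| ≈ 1.0003, ∠ ≈ 1.43°
|G| = 250 · 1.005 / (1.0003) ≈ 251.17
Gain = 20 log₁₀(251.17) ≈ 48.00 dB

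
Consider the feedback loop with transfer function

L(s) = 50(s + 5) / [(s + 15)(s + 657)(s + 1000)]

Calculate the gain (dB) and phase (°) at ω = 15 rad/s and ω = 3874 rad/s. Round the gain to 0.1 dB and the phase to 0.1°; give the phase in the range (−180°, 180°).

At s = jω = j15:
zero (s+5): 5 + j15 → |·| = √(5²+15²) = √250 ≈ 15.811, ∠ = arctan(15/5) ≈ 71.57°
pole (s+15): 15 + j15 → |·| = √(15²+15²) = √450 ≈ 21.213, ∠ = arctan(15/15) ≈ 45.00°
pole (s+657): 657 + j15 → |·| = √(657²+15²) = √431874 ≈ 657.17, ∠ = arctan(15/657) ≈ 1.31°
pole (s+1000): 1000 + j15 → |·| = √(1000²+15²) = √1000225 ≈ 1000.1, ∠ = arctan(15/1000) ≈ 0.86°
|L| = 50 · 15.811 / 1.3942e+07 ≈ 5.6703e-05
Gain = 20 log₁₀(5.6703e-05) ≈ -84.93 dB
∠L = 71.57° − 47.17° = 24.40°

At s = jω = j3874:
zero (s+5): 5 + j3874 → |·| = √(5²+3874²) = √15007901 ≈ 3874, ∠ = arctan(3874/5) ≈ 89.93°
pole (s+15): 15 + j3874 → |·| = √(15²+3874²) = √15008101 ≈ 3874, ∠ = arctan(3874/15) ≈ 89.78°
pole (s+657): 657 + j3874 → |·| = √(657²+3874²) = √15439525 ≈ 3929.3, ∠ = arctan(3874/657) ≈ 80.37°
pole (s+1000): 1000 + j3874 → |·| = √(1000²+3874²) = √16007876 ≈ 4001, ∠ = arctan(3874/1000) ≈ 75.53°
|L| = 50 · 3874 / 6.0904e+10 ≈ 3.1804e-06
Gain = 20 log₁₀(3.1804e-06) ≈ -109.95 dB
∠L = 89.93° − 245.68° = -155.75°

ω = 15: -84.9 dB, 24.4°; ω = 3874: -110.0 dB, -155.8°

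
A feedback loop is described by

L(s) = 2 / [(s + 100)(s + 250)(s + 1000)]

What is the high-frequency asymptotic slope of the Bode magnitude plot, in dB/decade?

Each pole contributes −20 dB/decade at high frequency; each zero contributes +20 dB/decade.
Net: 0 zero(s) − 3 pole(s) → -60 dB/decade.

-60 dB/decade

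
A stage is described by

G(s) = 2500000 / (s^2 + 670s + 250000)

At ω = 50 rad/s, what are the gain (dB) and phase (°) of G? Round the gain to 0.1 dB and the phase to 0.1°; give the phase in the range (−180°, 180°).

20.0 dB, -7.7°

At s = jω = j50:
quadratic: (j50)² + 670·j50 + 250000 = 247500 + j33500 → |·| ≈ 2.4976e+05, ∠ ≈ 7.71°
|G| = 2500000 / 2.4976e+05 ≈ 10.01
Gain = 20 log₁₀(10.01) ≈ 20.01 dB
∠G = 0.00° − 7.71° = -7.71°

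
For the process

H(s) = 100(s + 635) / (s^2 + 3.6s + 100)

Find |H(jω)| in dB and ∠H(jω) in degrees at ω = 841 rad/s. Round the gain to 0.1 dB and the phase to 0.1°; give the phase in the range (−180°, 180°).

-16.5 dB, -126.8°

At s = jω = j841:
zero (s+635): 635 + j841 → |·| = √(635²+841²) = √1110506 ≈ 1053.8, ∠ = arctan(841/635) ≈ 52.95°
quadratic: (j841)² + 3.6·j841 + 100 = -707181 + j3027.6 → |·| ≈ 7.0719e+05, ∠ ≈ 179.75°
|H| = 100 · 1053.8 / 7.0719e+05 ≈ 0.14901
Gain = 20 log₁₀(0.14901) ≈ -16.54 dB
∠H = 52.95° − 179.75° = -126.80°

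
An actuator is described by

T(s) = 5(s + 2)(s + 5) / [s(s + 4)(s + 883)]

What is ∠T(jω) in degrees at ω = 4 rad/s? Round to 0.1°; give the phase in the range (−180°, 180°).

-33.2°

At s = jω = j4:
zero (s+2): 2 + j4 → |·| = √(2²+4²) = √20 ≈ 4.4721, ∠ = arctan(4/2) ≈ 63.43°
zero (s+5): 5 + j4 → |·| = √(5²+4²) = √41 ≈ 6.4031, ∠ = arctan(4/5) ≈ 38.66°
pole (s+4): 4 + j4 → |·| = √(4²+4²) = √32 ≈ 5.6569, ∠ = arctan(4/4) ≈ 45.00°
pole (s+883): 883 + j4 → |·| = √(883²+4²) = √779705 ≈ 883.01, ∠ = arctan(4/883) ≈ 0.26°
pole at origin: |s| = 4, ∠ = 90.00° (in denominator)
∠T = 102.09° − 135.26° = -33.17°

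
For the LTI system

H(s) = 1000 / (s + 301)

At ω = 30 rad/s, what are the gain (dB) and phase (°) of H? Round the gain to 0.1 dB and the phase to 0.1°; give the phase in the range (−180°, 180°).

10.4 dB, -5.7°

Substitute s = j30:
Numerator: 1000 = 1000 + j0
Denominator: (j30) + 301 = 301 + j30
|N| = √(1000² + 0²) ≈ 1000, ∠N ≈ 0.00°
|D| = √(301² + 30²) ≈ 302.49, ∠D ≈ 5.69°
|H| = 1000 / 302.49 ≈ 3.3059
Gain = 20 log₁₀(3.3059) ≈ 10.39 dB
∠H = 0.00° − 5.69° = -5.69°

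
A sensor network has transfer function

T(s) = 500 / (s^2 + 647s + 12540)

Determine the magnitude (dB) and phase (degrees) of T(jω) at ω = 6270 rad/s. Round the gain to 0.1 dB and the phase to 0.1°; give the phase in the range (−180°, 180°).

Substitute s = j6270:
Numerator: 500 = 500 + j0
Denominator: (j6270)^2 + 647(j6270) + 12540 = -39300360 + j4056690
|N| = √(500² + 0²) ≈ 500, ∠N ≈ 0.00°
|D| = √(39300360² + 4056690²) ≈ 3.9509e+07, ∠D ≈ 174.11°
|T| = 500 / 3.9509e+07 ≈ 1.2655e-05
Gain = 20 log₁₀(1.2655e-05) ≈ -97.95 dB
∠T = 0.00° − 174.11° = -174.11°

-98.0 dB, -174.1°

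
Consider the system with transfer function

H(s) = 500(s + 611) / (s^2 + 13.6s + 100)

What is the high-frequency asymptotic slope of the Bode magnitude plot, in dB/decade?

-20 dB/decade

Each pole contributes −20 dB/decade at high frequency; each zero contributes +20 dB/decade.
Net: 1 zero(s) − 2 pole(s) → -20 dB/decade.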